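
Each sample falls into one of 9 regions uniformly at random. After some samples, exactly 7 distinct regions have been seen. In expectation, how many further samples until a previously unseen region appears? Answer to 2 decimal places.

The number of samples until the next new region is geometric with success probability 2/9, so its mean is 9/2.
E = 9/2 = 4.500.

4.50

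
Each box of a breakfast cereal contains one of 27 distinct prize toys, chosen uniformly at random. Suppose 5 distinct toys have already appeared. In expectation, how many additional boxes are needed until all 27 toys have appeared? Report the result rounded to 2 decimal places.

With k distinct toys already seen, the next new one takes an expected 27/(27-k) boxes.
Sum over k = 5,...,26: E = 27/22 + 27/21 + 27/20 + ... + 27/2 + 27/1 = 99.652.

99.65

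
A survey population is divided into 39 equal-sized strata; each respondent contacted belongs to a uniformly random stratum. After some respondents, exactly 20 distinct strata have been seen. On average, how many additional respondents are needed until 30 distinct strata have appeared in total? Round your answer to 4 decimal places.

28.0321

With k distinct strata already seen, the next new one takes an expected 39/(39-k) respondents.
Sum over k = 20,...,29: E = 39/19 + 39/18 + 39/17 + ... + 39/11 + 39/10 = 28.03208.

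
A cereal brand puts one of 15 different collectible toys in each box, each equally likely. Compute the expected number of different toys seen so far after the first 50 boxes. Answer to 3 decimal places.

For each toy, P(seen in 50 boxes) = 1 - (14/15)^50 = 0.9682.
By linearity of expectation, E[distinct seen] = 15·(1 - (14/15)^50) = 14.5236.

14.524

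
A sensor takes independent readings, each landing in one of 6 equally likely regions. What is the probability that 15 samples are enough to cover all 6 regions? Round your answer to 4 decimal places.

0.6442

By inclusion–exclusion over which regions are missing,
P(all seen) = Σ_{j=0}^{6} (-1)^j C(6,j)((6-j)/6)^15
= 1.00000 - 0.38943 + 0.03425 - 0.00061 + 0.00000 - 0.00000 + 0.00000
= 0.64421.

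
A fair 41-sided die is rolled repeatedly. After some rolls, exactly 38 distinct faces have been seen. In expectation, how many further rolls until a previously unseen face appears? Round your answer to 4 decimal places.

The number of rolls until the next new face is geometric with success probability 3/41, so its mean is 41/3.
E = 41/3 = 13.66667.

13.6667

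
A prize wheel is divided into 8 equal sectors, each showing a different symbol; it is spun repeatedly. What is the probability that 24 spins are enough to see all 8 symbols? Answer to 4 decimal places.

0.7028

Let A_i be the event that symbol i is missing after 24 spins. By inclusion–exclusion on the A_i,
P(all seen) = Σ_{j=0}^{8} (-1)^j C(8,j)((8-j)/8)^24
= 1.00000 - 0.32455 + 0.02809 - 0.00071 + 0.00000 - 0.00000 + 0.00000 - 0.00000 + 0.00000
= 0.70284.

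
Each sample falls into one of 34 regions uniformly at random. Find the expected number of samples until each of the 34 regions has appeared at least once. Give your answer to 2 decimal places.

140.02

Split into phases: going from k distinct to k+1 distinct takes on average 34/(34-k) samples.
E[T] = 34/34 + 34/33 + 34/32 + ... + 34/2 + 34/1 = 34·H_{34}.
H_{34} = 4.118, so E[T] = 140.019.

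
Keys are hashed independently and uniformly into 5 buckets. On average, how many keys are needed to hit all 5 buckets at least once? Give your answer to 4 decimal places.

11.4167

The wait to go from k to k+1 distinct buckets is geometric with mean 5/(5-k).
E[T] = 5/5 + 5/4 + 5/3 + 5/2 + 5/1 = 5·H_{5}.
H_{5} = 2.28333, so E[T] = 11.41667.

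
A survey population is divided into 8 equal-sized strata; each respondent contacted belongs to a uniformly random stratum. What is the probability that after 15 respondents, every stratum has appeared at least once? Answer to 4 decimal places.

0.2482

By inclusion–exclusion over which strata are missing,
P(all seen) = Σ_{j=0}^{8} (-1)^j C(8,j)((8-j)/8)^15
= 1.00000 - 1.07947 + 0.37418 - 0.04857 + 0.00214 - 0.00002 + 0.00000 - 0.00000 + 0.00000
= 0.24825.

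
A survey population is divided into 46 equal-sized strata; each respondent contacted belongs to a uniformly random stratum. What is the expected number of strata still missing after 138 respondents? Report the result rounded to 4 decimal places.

For each stratum, P(unseen after 138) = (45/46)^138 = 0.04817.
By linearity of expectation, E[unseen] = 46·(45/46)^138 = 2.21566.

2.2157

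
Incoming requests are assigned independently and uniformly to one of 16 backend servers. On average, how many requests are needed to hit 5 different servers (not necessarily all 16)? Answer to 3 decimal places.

5.774

Going from k to k+1 distinct takes a geometric number of requests with mean 16/(16-k).
Sum over k = 0,...,4: E = 16/16 + 16/15 + 16/14 + 16/13 + 16/12 = 5.7736.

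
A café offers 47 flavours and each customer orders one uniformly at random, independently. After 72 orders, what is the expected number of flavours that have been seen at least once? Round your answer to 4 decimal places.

37.0088

For each flavour, P(seen in 72 orders) = 1 - (46/47)^72 = 0.78742.
By linearity of expectation, E[distinct seen] = 47·(1 - (46/47)^72) = 37.00884.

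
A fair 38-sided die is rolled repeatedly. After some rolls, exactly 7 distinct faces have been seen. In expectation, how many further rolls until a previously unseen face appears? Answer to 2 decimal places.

The number of rolls until the next new face is geometric with success probability 31/38, so its mean is 38/31.
E = 38/31 = 1.226.

1.23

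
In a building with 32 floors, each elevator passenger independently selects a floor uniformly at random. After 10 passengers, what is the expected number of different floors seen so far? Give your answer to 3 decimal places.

For each floor, P(seen in 10 passengers) = 1 - (31/32)^10 = 0.2720.
By linearity of expectation, E[distinct seen] = 32·(1 - (31/32)^10) = 8.7048.

8.705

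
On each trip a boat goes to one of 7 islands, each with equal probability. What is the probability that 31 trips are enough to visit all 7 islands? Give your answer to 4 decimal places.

0.9418

Let A_i be the event that island i is missing after 31 trips. By inclusion–exclusion on the A_i,
P(all seen) = Σ_{j=0}^{7} (-1)^j C(7,j)((7-j)/7)^31
= 1.00000 - 0.05885 + 0.00062 - 0.00000 + 0.00000 - 0.00000 + 0.00000 - 0.00000
= 0.94177.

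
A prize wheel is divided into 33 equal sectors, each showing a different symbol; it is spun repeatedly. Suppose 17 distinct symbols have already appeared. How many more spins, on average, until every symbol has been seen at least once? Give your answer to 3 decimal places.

111.564

From k distinct to k+1 distinct takes on average 33/(33-k) spins.
Sum over k = 17,...,32: E = 33/16 + 33/15 + 33/14 + ... + 33/2 + 33/1 = 111.5641.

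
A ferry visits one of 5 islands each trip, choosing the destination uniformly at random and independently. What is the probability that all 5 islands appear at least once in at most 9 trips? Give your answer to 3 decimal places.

0.427

Let A_i be the event that island i is missing after 9 trips. By inclusion–exclusion on the A_i,
P(all seen) = Σ_{j=0}^{5} (-1)^j C(5,j)((5-j)/5)^9
= 1.0000 - 0.6711 + 0.1008 - 0.0026 + 0.0000 - 0.0000
= 0.4271.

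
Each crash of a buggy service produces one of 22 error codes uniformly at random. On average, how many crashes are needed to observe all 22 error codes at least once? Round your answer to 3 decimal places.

After k distinct error codes have appeared, the next crash gives a new one with probability (22-k)/22, so the expected wait for the (k+1)-th is 22/(22-k).
E[T] = 22/22 + 22/21 + 22/20 + ... + 22/2 + 22/1 = 22·H_{22}.
H_{22} = 3.6908, so E[T] = 81.1979.

81.198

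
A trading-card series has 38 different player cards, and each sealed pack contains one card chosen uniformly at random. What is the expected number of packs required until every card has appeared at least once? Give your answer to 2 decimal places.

After k distinct cards have appeared, the next pack gives a new one with probability (38-k)/38, so the expected wait for the (k+1)-th is 38/(38-k).
E[T] = 38/38 + 38/37 + 38/36 + ... + 38/2 + 38/1 = 38·H_{38}.
H_{38} = 4.228, so E[T] = 160.660.

160.66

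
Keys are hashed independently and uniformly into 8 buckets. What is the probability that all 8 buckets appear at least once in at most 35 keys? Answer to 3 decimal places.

0.926

Let A_i be the event that bucket i is missing after 35 keys. By inclusion–exclusion on the A_i,
P(all seen) = Σ_{j=0}^{8} (-1)^j C(8,j)((8-j)/8)^35
= 1.0000 - 0.0747 + 0.0012 - 0.0000 + 0.0000 - 0.0000 + 0.0000 - 0.0000 + 0.0000
= 0.9265.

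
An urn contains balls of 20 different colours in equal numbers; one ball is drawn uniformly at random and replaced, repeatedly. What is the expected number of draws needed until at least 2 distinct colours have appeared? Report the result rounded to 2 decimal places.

2.05

With k distinct colours already seen, the next new one arrives after an expected 20/(20-k) draws.
Sum over k = 0,...,1: E = 20/20 + 20/19 = 2.053.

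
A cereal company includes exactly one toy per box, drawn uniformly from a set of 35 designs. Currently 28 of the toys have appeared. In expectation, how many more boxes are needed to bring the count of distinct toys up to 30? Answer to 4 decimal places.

10.8333

From k distinct to k+1 distinct takes on average 35/(35-k) boxes.
Sum over k = 28,...,29: E = 35/7 + 35/6 = 10.83333.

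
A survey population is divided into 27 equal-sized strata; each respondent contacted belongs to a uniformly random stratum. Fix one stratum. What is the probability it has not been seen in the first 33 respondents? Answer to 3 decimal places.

0.288

Each respondent misses the fixed stratum with probability (27-1)/27 = 26/27, independently.
P(still missing after 33) = (26/27)^33 = 0.2878.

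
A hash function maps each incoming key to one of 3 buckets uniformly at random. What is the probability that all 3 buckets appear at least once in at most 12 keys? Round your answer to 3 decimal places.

0.977

By inclusion–exclusion over which buckets are missing,
P(all seen) = Σ_{j=0}^{3} (-1)^j C(3,j)((3-j)/3)^12
= 1.0000 - 0.0231 + 0.0000 - 0.0000
= 0.9769.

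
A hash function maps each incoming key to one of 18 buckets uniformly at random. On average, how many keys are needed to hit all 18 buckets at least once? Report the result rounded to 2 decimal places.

62.91

After k distinct buckets have appeared, the next key gives a new one with probability (18-k)/18, so the expected wait for the (k+1)-th is 18/(18-k).
E[T] = 18/18 + 18/17 + 18/16 + ... + 18/2 + 18/1 = 18·H_{18}.
H_{18} = 3.495, so E[T] = 62.912.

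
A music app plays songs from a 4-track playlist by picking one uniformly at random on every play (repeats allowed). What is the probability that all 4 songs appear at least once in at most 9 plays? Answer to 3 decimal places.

Let A_i be the event that song i is missing after 9 plays. By inclusion–exclusion on the A_i,
P(all seen) = Σ_{j=0}^{4} (-1)^j C(4,j)((4-j)/4)^9
= 1.0000 - 0.3003 + 0.0117 - 0.0000 + 0.0000
= 0.7114.

0.711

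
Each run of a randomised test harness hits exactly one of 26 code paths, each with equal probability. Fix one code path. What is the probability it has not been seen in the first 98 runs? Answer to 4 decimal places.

0.0214

Each run misses the fixed code path with probability (26-1)/26 = 25/26, independently.
P(still missing after 98) = (25/26)^98 = 0.02142.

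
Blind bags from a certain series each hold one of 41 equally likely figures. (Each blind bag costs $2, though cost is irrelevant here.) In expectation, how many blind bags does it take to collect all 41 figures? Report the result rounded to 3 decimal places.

176.420

Split into phases: going from k distinct to k+1 distinct takes on average 41/(41-k) blind bags.
E[T] = 41/41 + 41/40 + 41/39 + ... + 41/2 + 41/1 = 41·H_{41}.
H_{41} = 4.3029, so E[T] = 176.4203.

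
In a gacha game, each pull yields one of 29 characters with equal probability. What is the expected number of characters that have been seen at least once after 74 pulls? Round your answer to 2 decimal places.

26.84

For each character, P(seen in 74 pulls) = 1 - (28/29)^74 = 0.925.
By linearity of expectation, E[distinct seen] = 29·(1 - (28/29)^74) = 26.839.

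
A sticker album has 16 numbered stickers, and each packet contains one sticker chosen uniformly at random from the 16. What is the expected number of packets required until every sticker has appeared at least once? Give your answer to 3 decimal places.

Split into phases: going from k distinct to k+1 distinct takes on average 16/(16-k) packets.
E[T] = 16/16 + 16/15 + 16/14 + ... + 16/2 + 16/1 = 16·H_{16}.
H_{16} = 3.3807, so E[T] = 54.0917.

54.092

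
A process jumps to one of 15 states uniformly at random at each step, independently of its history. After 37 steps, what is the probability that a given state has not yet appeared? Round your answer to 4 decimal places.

0.0779

On each step the fixed state fails to appear with probability 14/15.
P(still missing after 37) = (14/15)^37 = 0.07787.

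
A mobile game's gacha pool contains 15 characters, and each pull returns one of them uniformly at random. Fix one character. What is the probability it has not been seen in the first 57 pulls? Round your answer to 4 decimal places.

0.0196

Each pull misses the fixed character with probability (15-1)/15 = 14/15, independently.
P(still missing after 57) = (14/15)^57 = 0.01959.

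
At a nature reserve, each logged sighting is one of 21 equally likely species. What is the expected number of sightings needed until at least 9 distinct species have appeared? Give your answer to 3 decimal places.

11.385

Going from k to k+1 distinct takes a geometric number of sightings with mean 21/(21-k).
Sum over k = 0,...,8: E = 21/21 + 21/20 + 21/19 + ... + 21/14 + 21/13 = 11.3851.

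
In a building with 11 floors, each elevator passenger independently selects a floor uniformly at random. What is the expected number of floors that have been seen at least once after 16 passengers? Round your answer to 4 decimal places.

For each floor, P(seen in 16 passengers) = 1 - (10/11)^16 = 0.78237.
By linearity of expectation, E[distinct seen] = 11·(1 - (10/11)^16) = 8.60608.

8.6061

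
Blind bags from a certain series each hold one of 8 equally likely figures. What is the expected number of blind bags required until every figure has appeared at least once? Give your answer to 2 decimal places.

Split into phases: going from k distinct to k+1 distinct takes on average 8/(8-k) blind bags.
E[T] = 8/8 + 8/7 + 8/6 + ... + 8/2 + 8/1 = 8·H_{8}.
H_{8} = 2.718, so E[T] = 21.743.

21.74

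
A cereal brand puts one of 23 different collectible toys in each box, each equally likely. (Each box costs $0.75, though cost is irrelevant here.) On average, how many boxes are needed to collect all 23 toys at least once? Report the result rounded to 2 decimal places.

85.89

After k distinct toys have appeared, the next box gives a new one with probability (23-k)/23, so the expected wait for the (k+1)-th is 23/(23-k).
E[T] = 23/23 + 23/22 + 23/21 + ... + 23/2 + 23/1 = 23·H_{23}.
H_{23} = 3.734, so E[T] = 85.889.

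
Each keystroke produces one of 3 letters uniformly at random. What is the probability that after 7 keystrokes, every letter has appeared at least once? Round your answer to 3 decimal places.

0.826

Let A_i be the event that letter i is missing after 7 keystrokes. By inclusion–exclusion on the A_i,
P(all seen) = Σ_{j=0}^{3} (-1)^j C(3,j)((3-j)/3)^7
= 1.0000 - 0.1756 + 0.0014 - 0.0000
= 0.8258.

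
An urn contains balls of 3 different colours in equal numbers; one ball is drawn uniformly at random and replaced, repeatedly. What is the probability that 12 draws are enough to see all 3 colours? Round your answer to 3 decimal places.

0.977

By inclusion–exclusion over which colours are missing,
P(all seen) = Σ_{j=0}^{3} (-1)^j C(3,j)((3-j)/3)^12
= 1.0000 - 0.0231 + 0.0000 - 0.0000
= 0.9769.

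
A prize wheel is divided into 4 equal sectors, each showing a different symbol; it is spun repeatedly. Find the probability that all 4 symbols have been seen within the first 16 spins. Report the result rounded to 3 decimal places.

Let A_i be the event that symbol i is missing after 16 spins. By inclusion–exclusion on the A_i,
P(all seen) = Σ_{j=0}^{4} (-1)^j C(4,j)((4-j)/4)^16
= 1.0000 - 0.0401 + 0.0001 - 0.0000 + 0.0000
= 0.9600.

0.960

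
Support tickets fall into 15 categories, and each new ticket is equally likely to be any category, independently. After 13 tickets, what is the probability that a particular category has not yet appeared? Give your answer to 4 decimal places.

0.4078

Each ticket misses the fixed category with probability (15-1)/15 = 14/15, independently.
P(still missing after 13) = (14/15)^13 = 0.40783.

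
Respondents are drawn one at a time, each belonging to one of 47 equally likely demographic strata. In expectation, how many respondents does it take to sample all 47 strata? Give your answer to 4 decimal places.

Split into phases: going from k distinct to k+1 distinct takes on average 47/(47-k) respondents.
E[T] = 47/47 + 47/46 + 47/45 + ... + 47/2 + 47/1 = 47·H_{47}.
H_{47} = 4.43796, so E[T] = 208.58430.

208.5843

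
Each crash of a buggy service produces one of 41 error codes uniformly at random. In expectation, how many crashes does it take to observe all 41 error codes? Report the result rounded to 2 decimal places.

The wait to go from k to k+1 distinct error codes is geometric with mean 41/(41-k).
E[T] = 41/41 + 41/40 + 41/39 + ... + 41/2 + 41/1 = 41·H_{41}.
H_{41} = 4.303, so E[T] = 176.420.

176.42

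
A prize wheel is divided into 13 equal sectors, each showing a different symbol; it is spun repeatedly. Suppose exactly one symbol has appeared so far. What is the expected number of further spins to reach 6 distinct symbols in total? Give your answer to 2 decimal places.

From k distinct to k+1 distinct takes on average 13/(13-k) spins.
Sum over k = 1,...,5: E = 13/12 + 13/11 + 13/10 + 13/9 + 13/8 = 6.635.

6.63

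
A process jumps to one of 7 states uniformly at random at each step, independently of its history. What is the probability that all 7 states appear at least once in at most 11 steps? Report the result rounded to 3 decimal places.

Let A_i be the event that state i is missing after 11 steps. By inclusion–exclusion on the A_i,
P(all seen) = Σ_{j=0}^{7} (-1)^j C(7,j)((7-j)/7)^11
= 1.0000 - 1.2843 + 0.5186 - 0.0742 + 0.0031 - 0.0000 + 0.0000 - 0.0000
= 0.1631.

0.163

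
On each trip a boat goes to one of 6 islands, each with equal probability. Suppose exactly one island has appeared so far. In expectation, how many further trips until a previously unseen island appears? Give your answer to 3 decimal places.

The number of trips until the next new island is geometric with success probability 5/6, so its mean is 6/5.
E = 6/5 = 1.2000.

1.200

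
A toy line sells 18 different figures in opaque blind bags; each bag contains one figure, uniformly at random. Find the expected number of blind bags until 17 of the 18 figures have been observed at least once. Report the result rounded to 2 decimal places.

44.91

With k distinct figures already seen, the next new one arrives after an expected 18/(18-k) blind bags.
Sum over k = 0,...,16: E = 18/18 + 18/17 + 18/16 + ... + 18/3 + 18/2 = 44.912.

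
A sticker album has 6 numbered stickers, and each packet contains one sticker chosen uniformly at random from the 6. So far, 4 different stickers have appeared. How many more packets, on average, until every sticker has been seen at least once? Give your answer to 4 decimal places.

9.0000

From k distinct to k+1 distinct takes on average 6/(6-k) packets.
Sum over k = 4,...,5: E = 6/2 + 6/1 = 9.00000.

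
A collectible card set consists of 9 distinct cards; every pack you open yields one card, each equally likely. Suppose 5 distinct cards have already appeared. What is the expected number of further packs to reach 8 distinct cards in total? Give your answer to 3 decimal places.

9.750

The wait to go from k to k+1 distinct cards is geometric with mean 9/(9-k).
Sum over k = 5,...,7: E = 9/4 + 9/3 + 9/2 = 9.7500.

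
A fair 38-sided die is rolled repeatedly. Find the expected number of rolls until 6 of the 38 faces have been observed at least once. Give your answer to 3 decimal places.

With k distinct faces already seen, the next new one arrives after an expected 38/(38-k) rolls.
Sum over k = 0,...,5: E = 38/38 + 38/37 + 38/36 + 38/35 + 38/34 + 38/33 = 6.4375.

6.437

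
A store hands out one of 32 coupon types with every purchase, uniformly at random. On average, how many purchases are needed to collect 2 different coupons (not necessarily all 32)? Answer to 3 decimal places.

With k distinct coupons already seen, the next new one arrives after an expected 32/(32-k) purchases.
Sum over k = 0,...,1: E = 32/32 + 32/31 = 2.0323.

2.032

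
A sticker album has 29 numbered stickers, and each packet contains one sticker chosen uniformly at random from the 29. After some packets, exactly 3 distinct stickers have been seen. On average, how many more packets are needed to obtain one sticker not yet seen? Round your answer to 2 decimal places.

1.12

Each packet yields a new sticker with probability (29-3)/29 = 26/29, so the wait is geometric with mean 29/26.
E = 29/26 = 1.115.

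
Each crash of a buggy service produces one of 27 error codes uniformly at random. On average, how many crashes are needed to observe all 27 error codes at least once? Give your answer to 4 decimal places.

105.0693

After k distinct error codes have appeared, the next crash gives a new one with probability (27-k)/27, so the expected wait for the (k+1)-th is 27/(27-k).
E[T] = 27/27 + 27/26 + 27/25 + ... + 27/2 + 27/1 = 27·H_{27}.
H_{27} = 3.89146, so E[T] = 105.06933.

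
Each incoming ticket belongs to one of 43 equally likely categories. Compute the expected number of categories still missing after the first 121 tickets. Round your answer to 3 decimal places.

2.494

For each category, P(unseen after 121) = (42/43)^121 = 0.0580.
By linearity of expectation, E[unseen] = 43·(42/43)^121 = 2.4943.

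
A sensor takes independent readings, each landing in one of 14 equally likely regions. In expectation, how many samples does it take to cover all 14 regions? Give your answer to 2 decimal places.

45.52

Split into phases: going from k distinct to k+1 distinct takes on average 14/(14-k) samples.
E[T] = 14/14 + 14/13 + 14/12 + ... + 14/2 + 14/1 = 14·H_{14}.
H_{14} = 3.252, so E[T] = 45.522.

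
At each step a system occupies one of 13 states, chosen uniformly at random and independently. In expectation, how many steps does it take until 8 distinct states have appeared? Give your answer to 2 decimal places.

With k distinct states already seen, the next new one arrives after an expected 13/(13-k) steps.
Sum over k = 0,...,7: E = 13/13 + 13/12 + 13/11 + ... + 13/7 + 13/6 = 11.658.

11.66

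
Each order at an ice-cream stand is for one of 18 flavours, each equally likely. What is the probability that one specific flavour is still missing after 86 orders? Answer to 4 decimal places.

Each order misses the fixed flavour with probability (18-1)/18 = 17/18, independently.
P(still missing after 86) = (17/18)^86 = 0.00733.

0.0073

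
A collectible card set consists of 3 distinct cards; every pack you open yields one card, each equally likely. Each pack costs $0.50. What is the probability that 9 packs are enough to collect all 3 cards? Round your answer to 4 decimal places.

0.9221

Let A_i be the event that card i is missing after 9 packs. By inclusion–exclusion on the A_i,
P(all seen) = Σ_{j=0}^{3} (-1)^j C(3,j)((3-j)/3)^9
= 1.00000 - 0.07804 + 0.00015 - 0.00000
= 0.92212.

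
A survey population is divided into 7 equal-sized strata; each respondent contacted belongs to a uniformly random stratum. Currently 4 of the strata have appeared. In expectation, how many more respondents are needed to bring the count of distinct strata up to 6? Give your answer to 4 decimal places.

From k distinct to k+1 distinct takes on average 7/(7-k) respondents.
Sum over k = 4,...,5: E = 7/3 + 7/2 = 5.83333.

5.8333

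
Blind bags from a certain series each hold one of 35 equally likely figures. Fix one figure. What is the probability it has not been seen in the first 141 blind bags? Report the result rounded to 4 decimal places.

On each blind bag the fixed figure fails to appear with probability 34/35.
P(still missing after 141) = (34/35)^141 = 0.01679.

0.0168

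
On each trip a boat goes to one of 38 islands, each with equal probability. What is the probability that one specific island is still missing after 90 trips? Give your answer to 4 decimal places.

0.0907

On each trip the fixed island fails to appear with probability 37/38.
P(still missing after 90) = (37/38)^90 = 0.09071.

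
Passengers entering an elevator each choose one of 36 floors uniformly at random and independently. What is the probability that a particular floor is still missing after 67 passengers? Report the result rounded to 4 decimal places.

Each passenger misses the fixed floor with probability (36-1)/36 = 35/36, independently.
P(still missing after 67) = (35/36)^67 = 0.15146.

0.1515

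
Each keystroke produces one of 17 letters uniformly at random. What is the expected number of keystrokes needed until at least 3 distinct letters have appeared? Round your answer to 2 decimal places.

Going from k to k+1 distinct takes a geometric number of keystrokes with mean 17/(17-k).
Sum over k = 0,...,2: E = 17/17 + 17/16 + 17/15 = 3.196.

3.20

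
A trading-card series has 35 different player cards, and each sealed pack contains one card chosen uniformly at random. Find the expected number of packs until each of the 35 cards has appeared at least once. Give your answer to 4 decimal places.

145.1373

After k distinct cards have appeared, the next pack gives a new one with probability (35-k)/35, so the expected wait for the (k+1)-th is 35/(35-k).
E[T] = 35/35 + 35/34 + 35/33 + ... + 35/2 + 35/1 = 35·H_{35}.
H_{35} = 4.14678, so E[T] = 145.13735.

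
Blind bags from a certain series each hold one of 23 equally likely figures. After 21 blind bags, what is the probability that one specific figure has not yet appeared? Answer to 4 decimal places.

0.3932

Each blind bag misses the fixed figure with probability (23-1)/23 = 22/23, independently.
P(still missing after 21) = (22/23)^21 = 0.39318.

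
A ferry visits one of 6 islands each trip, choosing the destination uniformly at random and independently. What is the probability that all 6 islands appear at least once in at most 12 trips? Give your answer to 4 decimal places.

Let A_i be the event that island i is missing after 12 trips. By inclusion–exclusion on the A_i,
P(all seen) = Σ_{j=0}^{6} (-1)^j C(6,j)((6-j)/6)^12
= 1.00000 - 0.67294 + 0.11561 - 0.00488 + 0.00003 - 0.00000 + 0.00000
= 0.43782.

0.4378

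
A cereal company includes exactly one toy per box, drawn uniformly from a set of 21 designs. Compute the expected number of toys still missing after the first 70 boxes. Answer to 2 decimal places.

0.69

For each toy, P(unseen after 70) = (20/21)^70 = 0.033.
By linearity of expectation, E[unseen] = 21·(20/21)^70 = 0.690.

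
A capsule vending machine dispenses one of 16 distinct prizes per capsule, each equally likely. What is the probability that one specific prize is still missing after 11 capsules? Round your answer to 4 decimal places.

On each capsule the fixed prize fails to appear with probability 15/16.
P(still missing after 11) = (15/16)^11 = 0.49168.

0.4917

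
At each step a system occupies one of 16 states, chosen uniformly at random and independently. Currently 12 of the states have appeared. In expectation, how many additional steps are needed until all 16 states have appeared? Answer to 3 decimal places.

33.333

From k distinct to k+1 distinct takes on average 16/(16-k) steps.
Sum over k = 12,...,15: E = 16/4 + 16/3 + 16/2 + 16/1 = 33.3333.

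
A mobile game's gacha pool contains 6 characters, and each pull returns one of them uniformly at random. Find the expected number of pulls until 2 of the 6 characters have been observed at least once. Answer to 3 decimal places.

With k distinct characters already seen, the next new one arrives after an expected 6/(6-k) pulls.
Sum over k = 0,...,1: E = 6/6 + 6/5 = 2.2000.

2.200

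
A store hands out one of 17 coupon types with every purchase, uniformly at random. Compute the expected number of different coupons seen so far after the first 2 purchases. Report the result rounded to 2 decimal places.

For each coupon, P(seen in 2 purchases) = 1 - (16/17)^2 = 0.114.
By linearity of expectation, E[distinct seen] = 17·(1 - (16/17)^2) = 1.941.

1.94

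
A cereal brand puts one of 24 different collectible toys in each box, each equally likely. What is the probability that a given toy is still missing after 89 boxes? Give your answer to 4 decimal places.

0.0226

Each box misses the fixed toy with probability (24-1)/24 = 23/24, independently.
P(still missing after 89) = (23/24)^89 = 0.02265.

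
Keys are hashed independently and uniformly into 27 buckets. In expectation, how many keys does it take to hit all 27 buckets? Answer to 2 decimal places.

105.07

After k distinct buckets have appeared, the next key gives a new one with probability (27-k)/27, so the expected wait for the (k+1)-th is 27/(27-k).
E[T] = 27/27 + 27/26 + 27/25 + ... + 27/2 + 27/1 = 27·H_{27}.
H_{27} = 3.891, so E[T] = 105.069.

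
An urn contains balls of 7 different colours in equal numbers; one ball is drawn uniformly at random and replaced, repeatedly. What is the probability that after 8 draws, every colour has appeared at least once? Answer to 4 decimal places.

Let A_i be the event that colour i is missing after 8 draws. By inclusion–exclusion on the A_i,
P(all seen) = Σ_{j=0}^{7} (-1)^j C(7,j)((7-j)/7)^8
= 1.00000 - 2.03950 + 1.42297 - 0.39789 + 0.03983 - 0.00093 + 0.00000 - 0.00000
= 0.02448.

0.0245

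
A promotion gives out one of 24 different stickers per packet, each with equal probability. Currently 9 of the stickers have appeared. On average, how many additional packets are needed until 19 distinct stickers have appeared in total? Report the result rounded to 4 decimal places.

The wait to go from k to k+1 distinct stickers is geometric with mean 24/(24-k).
Sum over k = 9,...,18: E = 24/15 + 24/14 + 24/13 + ... + 24/7 + 24/6 = 24.83750.

24.8375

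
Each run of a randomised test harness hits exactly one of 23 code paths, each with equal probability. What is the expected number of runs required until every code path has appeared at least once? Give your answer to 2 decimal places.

Split into phases: going from k distinct to k+1 distinct takes on average 23/(23-k) runs.
E[T] = 23/23 + 23/22 + 23/21 + ... + 23/2 + 23/1 = 23·H_{23}.
H_{23} = 3.734, so E[T] = 85.889.

85.89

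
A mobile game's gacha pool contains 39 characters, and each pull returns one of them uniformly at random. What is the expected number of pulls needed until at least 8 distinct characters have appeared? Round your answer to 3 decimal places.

8.826

Going from k to k+1 distinct takes a geometric number of pulls with mean 39/(39-k).
Sum over k = 0,...,7: E = 39/39 + 39/38 + 39/37 + ... + 39/33 + 39/32 = 8.8256.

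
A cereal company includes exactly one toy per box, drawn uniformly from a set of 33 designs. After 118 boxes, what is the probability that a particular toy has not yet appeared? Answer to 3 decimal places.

0.026

Each box misses the fixed toy with probability (33-1)/33 = 32/33, independently.
P(still missing after 118) = (32/33)^118 = 0.0265.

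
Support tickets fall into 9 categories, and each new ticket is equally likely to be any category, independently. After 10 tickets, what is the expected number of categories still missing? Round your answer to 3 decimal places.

2.772

For each category, P(unseen after 10) = (8/9)^10 = 0.3079.
By linearity of expectation, E[unseen] = 9·(8/9)^10 = 2.7715.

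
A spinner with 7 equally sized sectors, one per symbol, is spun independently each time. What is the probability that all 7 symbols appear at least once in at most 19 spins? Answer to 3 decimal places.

Let A_i be the event that symbol i is missing after 19 spins. By inclusion–exclusion on the A_i,
P(all seen) = Σ_{j=0}^{7} (-1)^j C(7,j)((7-j)/7)^19
= 1.0000 - 0.3742 + 0.0351 - 0.0008 + 0.0000 - 0.0000 + 0.0000 - 0.0000
= 0.6601.

0.660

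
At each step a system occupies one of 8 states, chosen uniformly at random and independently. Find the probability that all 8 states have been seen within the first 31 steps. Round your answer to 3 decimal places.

Let A_i be the event that state i is missing after 31 steps. By inclusion–exclusion on the A_i,
P(all seen) = Σ_{j=0}^{8} (-1)^j C(8,j)((8-j)/8)^31
= 1.0000 - 0.1274 + 0.0038 - 0.0000 + 0.0000 - 0.0000 + 0.0000 - 0.0000 + 0.0000
= 0.8763.

0.876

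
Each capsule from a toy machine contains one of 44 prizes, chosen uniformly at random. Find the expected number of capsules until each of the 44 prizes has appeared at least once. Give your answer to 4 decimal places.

After k distinct prizes have appeared, the next capsule gives a new one with probability (44-k)/44, so the expected wait for the (k+1)-th is 44/(44-k).
E[T] = 44/44 + 44/43 + 44/42 + ... + 44/2 + 44/1 = 44·H_{44}.
H_{44} = 4.37273, so E[T] = 192.39994.

192.3999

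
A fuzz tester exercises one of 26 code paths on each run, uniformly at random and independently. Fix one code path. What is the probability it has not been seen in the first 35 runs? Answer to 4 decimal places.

0.2534

On each run the fixed code path fails to appear with probability 25/26.
P(still missing after 35) = (25/26)^35 = 0.25342.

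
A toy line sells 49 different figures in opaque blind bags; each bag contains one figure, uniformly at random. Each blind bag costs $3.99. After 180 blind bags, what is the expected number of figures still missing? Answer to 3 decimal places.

1.198

For each figure, P(unseen after 180) = (48/49)^180 = 0.0244.
By linearity of expectation, E[unseen] = 49·(48/49)^180 = 1.1976.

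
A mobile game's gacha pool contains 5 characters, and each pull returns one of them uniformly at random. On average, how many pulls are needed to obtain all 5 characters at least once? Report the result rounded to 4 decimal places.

After k distinct characters have appeared, the next pull gives a new one with probability (5-k)/5, so the expected wait for the (k+1)-th is 5/(5-k).
E[T] = 5/5 + 5/4 + 5/3 + 5/2 + 5/1 = 5·H_{5}.
H_{5} = 2.28333, so E[T] = 11.41667.

11.4167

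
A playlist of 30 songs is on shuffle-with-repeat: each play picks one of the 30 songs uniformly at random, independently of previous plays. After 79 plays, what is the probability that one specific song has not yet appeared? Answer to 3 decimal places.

0.069

Each play misses the fixed song with probability (30-1)/30 = 29/30, independently.
P(still missing after 79) = (29/30)^79 = 0.0687.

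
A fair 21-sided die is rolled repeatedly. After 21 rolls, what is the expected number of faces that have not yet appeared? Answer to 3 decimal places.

7.538

For each face, P(unseen after 21) = (20/21)^21 = 0.3589.
By linearity of expectation, E[unseen] = 21·(20/21)^21 = 7.5378.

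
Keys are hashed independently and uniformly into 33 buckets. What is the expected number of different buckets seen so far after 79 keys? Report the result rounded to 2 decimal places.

For each bucket, P(seen in 79 keys) = 1 - (32/33)^79 = 0.912.
By linearity of expectation, E[distinct seen] = 33·(1 - (32/33)^79) = 30.098.

30.10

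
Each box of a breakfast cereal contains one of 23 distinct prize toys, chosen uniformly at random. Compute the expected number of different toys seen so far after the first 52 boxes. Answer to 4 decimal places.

For each toy, P(seen in 52 boxes) = 1 - (22/23)^52 = 0.90089.
By linearity of expectation, E[distinct seen] = 23·(1 - (22/23)^52) = 20.72039.

20.7204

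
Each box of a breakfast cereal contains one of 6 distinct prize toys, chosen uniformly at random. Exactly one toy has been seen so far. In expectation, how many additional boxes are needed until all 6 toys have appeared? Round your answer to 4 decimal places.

13.7000

From k distinct to k+1 distinct takes on average 6/(6-k) boxes.
Sum over k = 1,...,5: E = 6/5 + 6/4 + 6/3 + 6/2 + 6/1 = 13.70000.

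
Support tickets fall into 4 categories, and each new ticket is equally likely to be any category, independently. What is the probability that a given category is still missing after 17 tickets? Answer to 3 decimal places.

0.008

On each ticket the fixed category fails to appear with probability 3/4.
P(still missing after 17) = (3/4)^17 = 0.0075.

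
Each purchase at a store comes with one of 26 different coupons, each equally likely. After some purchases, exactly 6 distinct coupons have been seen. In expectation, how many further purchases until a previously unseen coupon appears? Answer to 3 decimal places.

The number of purchases until the next new coupon is geometric with success probability 20/26, so its mean is 26/20.
E = 26/20 = 1.3000.

1.300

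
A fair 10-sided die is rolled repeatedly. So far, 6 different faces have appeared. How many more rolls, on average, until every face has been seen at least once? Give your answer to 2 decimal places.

With k distinct faces already seen, the next new one takes an expected 10/(10-k) rolls.
Sum over k = 6,...,9: E = 10/4 + 10/3 + 10/2 + 10/1 = 20.833.

20.83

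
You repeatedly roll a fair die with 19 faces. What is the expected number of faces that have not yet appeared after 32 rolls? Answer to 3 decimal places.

For each face, P(unseen after 32) = (18/19)^32 = 0.1773.
By linearity of expectation, E[unseen] = 19·(18/19)^32 = 3.3679.

3.368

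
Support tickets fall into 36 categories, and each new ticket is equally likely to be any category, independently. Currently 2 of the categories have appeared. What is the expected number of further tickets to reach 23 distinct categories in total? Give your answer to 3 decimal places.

From k distinct to k+1 distinct takes on average 36/(36-k) tickets.
Sum over k = 2,...,22: E = 36/34 + 36/33 + 36/32 + ... + 36/15 + 36/14 = 33.7707.

33.771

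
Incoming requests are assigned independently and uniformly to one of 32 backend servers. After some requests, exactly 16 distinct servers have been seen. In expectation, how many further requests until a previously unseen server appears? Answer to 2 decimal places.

Each request yields a new server with probability (32-16)/32 = 16/32, so the wait is geometric with mean 32/16.
E = 32/16 = 2.000.

2.00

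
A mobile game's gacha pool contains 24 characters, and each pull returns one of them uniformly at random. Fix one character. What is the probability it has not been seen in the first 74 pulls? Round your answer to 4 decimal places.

On each pull the fixed character fails to appear with probability 23/24.
P(still missing after 74) = (23/24)^74 = 0.04288.

0.0429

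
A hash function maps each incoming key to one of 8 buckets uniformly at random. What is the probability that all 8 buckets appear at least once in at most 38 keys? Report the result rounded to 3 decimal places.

Let A_i be the event that bucket i is missing after 38 keys. By inclusion–exclusion on the A_i,
P(all seen) = Σ_{j=0}^{8} (-1)^j C(8,j)((8-j)/8)^38
= 1.0000 - 0.0500 + 0.0005 - 0.0000 + 0.0000 - 0.0000 + 0.0000 - 0.0000 + 0.0000
= 0.9505.

0.950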